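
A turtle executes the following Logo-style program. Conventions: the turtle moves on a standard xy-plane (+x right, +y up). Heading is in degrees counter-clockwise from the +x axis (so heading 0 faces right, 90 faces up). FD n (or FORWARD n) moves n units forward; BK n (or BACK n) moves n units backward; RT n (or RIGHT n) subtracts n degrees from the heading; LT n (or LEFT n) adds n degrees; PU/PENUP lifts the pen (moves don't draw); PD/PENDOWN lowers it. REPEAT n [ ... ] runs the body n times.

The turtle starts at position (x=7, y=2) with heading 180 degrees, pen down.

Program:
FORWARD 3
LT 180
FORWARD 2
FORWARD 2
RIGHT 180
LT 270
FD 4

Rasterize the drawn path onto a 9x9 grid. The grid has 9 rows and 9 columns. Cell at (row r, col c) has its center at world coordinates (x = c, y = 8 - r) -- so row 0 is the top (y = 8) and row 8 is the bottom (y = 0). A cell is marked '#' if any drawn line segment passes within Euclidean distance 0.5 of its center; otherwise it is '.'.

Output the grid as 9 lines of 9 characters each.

Answer: .........
.........
........#
........#
........#
........#
....#####
.........
.........

Derivation:
Segment 0: (7,2) -> (4,2)
Segment 1: (4,2) -> (6,2)
Segment 2: (6,2) -> (8,2)
Segment 3: (8,2) -> (8,6)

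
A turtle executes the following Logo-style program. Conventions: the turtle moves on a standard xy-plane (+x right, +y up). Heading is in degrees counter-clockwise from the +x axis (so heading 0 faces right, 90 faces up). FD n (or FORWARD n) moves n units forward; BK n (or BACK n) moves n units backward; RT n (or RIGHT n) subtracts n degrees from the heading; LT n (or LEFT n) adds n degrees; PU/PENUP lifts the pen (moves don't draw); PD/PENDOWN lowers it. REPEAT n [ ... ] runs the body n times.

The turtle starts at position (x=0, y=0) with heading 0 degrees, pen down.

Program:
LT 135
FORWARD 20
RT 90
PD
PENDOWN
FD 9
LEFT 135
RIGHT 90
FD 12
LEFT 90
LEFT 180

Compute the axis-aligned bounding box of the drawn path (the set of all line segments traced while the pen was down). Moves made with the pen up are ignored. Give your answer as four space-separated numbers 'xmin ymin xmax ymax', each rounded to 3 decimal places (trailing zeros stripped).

Answer: -14.142 0 0 32.506

Derivation:
Executing turtle program step by step:
Start: pos=(0,0), heading=0, pen down
LT 135: heading 0 -> 135
FD 20: (0,0) -> (-14.142,14.142) [heading=135, draw]
RT 90: heading 135 -> 45
PD: pen down
PD: pen down
FD 9: (-14.142,14.142) -> (-7.778,20.506) [heading=45, draw]
LT 135: heading 45 -> 180
RT 90: heading 180 -> 90
FD 12: (-7.778,20.506) -> (-7.778,32.506) [heading=90, draw]
LT 90: heading 90 -> 180
LT 180: heading 180 -> 0
Final: pos=(-7.778,32.506), heading=0, 3 segment(s) drawn

Segment endpoints: x in {-14.142, -7.778, -7.778, 0}, y in {0, 14.142, 20.506, 32.506}
xmin=-14.142, ymin=0, xmax=0, ymax=32.506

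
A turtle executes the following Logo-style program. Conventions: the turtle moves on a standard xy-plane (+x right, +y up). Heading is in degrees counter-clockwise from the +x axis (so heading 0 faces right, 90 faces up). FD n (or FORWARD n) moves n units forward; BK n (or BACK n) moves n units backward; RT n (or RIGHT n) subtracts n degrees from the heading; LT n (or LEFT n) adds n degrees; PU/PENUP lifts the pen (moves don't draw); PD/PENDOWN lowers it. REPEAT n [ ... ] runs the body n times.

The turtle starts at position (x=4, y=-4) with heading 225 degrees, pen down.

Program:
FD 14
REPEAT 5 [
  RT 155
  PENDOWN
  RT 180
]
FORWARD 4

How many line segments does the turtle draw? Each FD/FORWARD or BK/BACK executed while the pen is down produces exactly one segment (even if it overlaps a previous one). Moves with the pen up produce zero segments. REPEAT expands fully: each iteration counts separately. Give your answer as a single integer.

Executing turtle program step by step:
Start: pos=(4,-4), heading=225, pen down
FD 14: (4,-4) -> (-5.899,-13.899) [heading=225, draw]
REPEAT 5 [
  -- iteration 1/5 --
  RT 155: heading 225 -> 70
  PD: pen down
  RT 180: heading 70 -> 250
  -- iteration 2/5 --
  RT 155: heading 250 -> 95
  PD: pen down
  RT 180: heading 95 -> 275
  -- iteration 3/5 --
  RT 155: heading 275 -> 120
  PD: pen down
  RT 180: heading 120 -> 300
  -- iteration 4/5 --
  RT 155: heading 300 -> 145
  PD: pen down
  RT 180: heading 145 -> 325
  -- iteration 5/5 --
  RT 155: heading 325 -> 170
  PD: pen down
  RT 180: heading 170 -> 350
]
FD 4: (-5.899,-13.899) -> (-1.96,-14.594) [heading=350, draw]
Final: pos=(-1.96,-14.594), heading=350, 2 segment(s) drawn
Segments drawn: 2

Answer: 2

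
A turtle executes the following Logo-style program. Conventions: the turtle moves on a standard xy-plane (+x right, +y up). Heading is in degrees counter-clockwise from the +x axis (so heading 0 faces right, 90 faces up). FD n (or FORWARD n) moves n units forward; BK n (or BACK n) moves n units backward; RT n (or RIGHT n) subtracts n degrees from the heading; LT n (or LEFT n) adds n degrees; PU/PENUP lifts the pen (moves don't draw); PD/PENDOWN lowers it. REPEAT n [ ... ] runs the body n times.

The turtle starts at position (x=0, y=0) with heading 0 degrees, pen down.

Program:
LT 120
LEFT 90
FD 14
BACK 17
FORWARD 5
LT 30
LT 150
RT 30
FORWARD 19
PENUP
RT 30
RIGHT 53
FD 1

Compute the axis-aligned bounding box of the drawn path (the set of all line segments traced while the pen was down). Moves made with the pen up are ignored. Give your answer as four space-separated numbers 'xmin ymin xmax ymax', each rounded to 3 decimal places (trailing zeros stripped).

Executing turtle program step by step:
Start: pos=(0,0), heading=0, pen down
LT 120: heading 0 -> 120
LT 90: heading 120 -> 210
FD 14: (0,0) -> (-12.124,-7) [heading=210, draw]
BK 17: (-12.124,-7) -> (2.598,1.5) [heading=210, draw]
FD 5: (2.598,1.5) -> (-1.732,-1) [heading=210, draw]
LT 30: heading 210 -> 240
LT 150: heading 240 -> 30
RT 30: heading 30 -> 0
FD 19: (-1.732,-1) -> (17.268,-1) [heading=0, draw]
PU: pen up
RT 30: heading 0 -> 330
RT 53: heading 330 -> 277
FD 1: (17.268,-1) -> (17.39,-1.993) [heading=277, move]
Final: pos=(17.39,-1.993), heading=277, 4 segment(s) drawn

Segment endpoints: x in {-12.124, -1.732, 0, 2.598, 17.268}, y in {-7, -1, -1, 0, 1.5}
xmin=-12.124, ymin=-7, xmax=17.268, ymax=1.5

Answer: -12.124 -7 17.268 1.5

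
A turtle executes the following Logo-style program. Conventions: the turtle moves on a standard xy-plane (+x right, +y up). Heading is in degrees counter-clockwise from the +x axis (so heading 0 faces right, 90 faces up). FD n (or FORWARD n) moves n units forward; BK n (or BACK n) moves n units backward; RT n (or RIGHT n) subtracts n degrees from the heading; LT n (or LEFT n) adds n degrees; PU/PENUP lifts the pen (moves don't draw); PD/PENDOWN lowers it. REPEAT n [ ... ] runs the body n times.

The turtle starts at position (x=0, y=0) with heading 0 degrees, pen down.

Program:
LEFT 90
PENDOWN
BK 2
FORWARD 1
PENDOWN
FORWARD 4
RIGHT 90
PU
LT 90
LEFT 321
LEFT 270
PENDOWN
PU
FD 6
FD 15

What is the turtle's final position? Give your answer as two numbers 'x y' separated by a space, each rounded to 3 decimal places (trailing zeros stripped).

Answer: 16.32 -10.216

Derivation:
Executing turtle program step by step:
Start: pos=(0,0), heading=0, pen down
LT 90: heading 0 -> 90
PD: pen down
BK 2: (0,0) -> (0,-2) [heading=90, draw]
FD 1: (0,-2) -> (0,-1) [heading=90, draw]
PD: pen down
FD 4: (0,-1) -> (0,3) [heading=90, draw]
RT 90: heading 90 -> 0
PU: pen up
LT 90: heading 0 -> 90
LT 321: heading 90 -> 51
LT 270: heading 51 -> 321
PD: pen down
PU: pen up
FD 6: (0,3) -> (4.663,-0.776) [heading=321, move]
FD 15: (4.663,-0.776) -> (16.32,-10.216) [heading=321, move]
Final: pos=(16.32,-10.216), heading=321, 3 segment(s) drawn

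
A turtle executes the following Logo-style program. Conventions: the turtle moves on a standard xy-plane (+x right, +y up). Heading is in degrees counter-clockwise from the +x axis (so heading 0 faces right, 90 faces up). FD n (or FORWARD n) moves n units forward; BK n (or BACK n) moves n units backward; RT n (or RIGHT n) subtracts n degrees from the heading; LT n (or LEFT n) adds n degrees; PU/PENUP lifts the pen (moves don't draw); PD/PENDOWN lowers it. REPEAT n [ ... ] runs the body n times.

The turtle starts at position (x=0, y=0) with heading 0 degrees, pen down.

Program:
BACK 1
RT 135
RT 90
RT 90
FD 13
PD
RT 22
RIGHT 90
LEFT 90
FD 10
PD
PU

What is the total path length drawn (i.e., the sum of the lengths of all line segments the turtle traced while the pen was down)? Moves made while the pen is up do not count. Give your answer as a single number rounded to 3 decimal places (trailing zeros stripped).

Answer: 24

Derivation:
Executing turtle program step by step:
Start: pos=(0,0), heading=0, pen down
BK 1: (0,0) -> (-1,0) [heading=0, draw]
RT 135: heading 0 -> 225
RT 90: heading 225 -> 135
RT 90: heading 135 -> 45
FD 13: (-1,0) -> (8.192,9.192) [heading=45, draw]
PD: pen down
RT 22: heading 45 -> 23
RT 90: heading 23 -> 293
LT 90: heading 293 -> 23
FD 10: (8.192,9.192) -> (17.397,13.1) [heading=23, draw]
PD: pen down
PU: pen up
Final: pos=(17.397,13.1), heading=23, 3 segment(s) drawn

Segment lengths:
  seg 1: (0,0) -> (-1,0), length = 1
  seg 2: (-1,0) -> (8.192,9.192), length = 13
  seg 3: (8.192,9.192) -> (17.397,13.1), length = 10
Total = 24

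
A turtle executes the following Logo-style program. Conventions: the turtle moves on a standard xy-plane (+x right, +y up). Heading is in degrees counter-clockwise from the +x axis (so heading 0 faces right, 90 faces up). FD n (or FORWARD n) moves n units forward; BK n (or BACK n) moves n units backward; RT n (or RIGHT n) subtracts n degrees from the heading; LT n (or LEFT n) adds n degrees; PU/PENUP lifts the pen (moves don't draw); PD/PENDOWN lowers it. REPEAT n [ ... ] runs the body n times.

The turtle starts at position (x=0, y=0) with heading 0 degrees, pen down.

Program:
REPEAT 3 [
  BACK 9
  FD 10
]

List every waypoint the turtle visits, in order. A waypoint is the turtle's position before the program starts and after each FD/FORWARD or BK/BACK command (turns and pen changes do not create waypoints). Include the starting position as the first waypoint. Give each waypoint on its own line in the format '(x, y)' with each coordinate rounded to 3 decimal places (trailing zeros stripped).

Executing turtle program step by step:
Start: pos=(0,0), heading=0, pen down
REPEAT 3 [
  -- iteration 1/3 --
  BK 9: (0,0) -> (-9,0) [heading=0, draw]
  FD 10: (-9,0) -> (1,0) [heading=0, draw]
  -- iteration 2/3 --
  BK 9: (1,0) -> (-8,0) [heading=0, draw]
  FD 10: (-8,0) -> (2,0) [heading=0, draw]
  -- iteration 3/3 --
  BK 9: (2,0) -> (-7,0) [heading=0, draw]
  FD 10: (-7,0) -> (3,0) [heading=0, draw]
]
Final: pos=(3,0), heading=0, 6 segment(s) drawn
Waypoints (7 total):
(0, 0)
(-9, 0)
(1, 0)
(-8, 0)
(2, 0)
(-7, 0)
(3, 0)

Answer: (0, 0)
(-9, 0)
(1, 0)
(-8, 0)
(2, 0)
(-7, 0)
(3, 0)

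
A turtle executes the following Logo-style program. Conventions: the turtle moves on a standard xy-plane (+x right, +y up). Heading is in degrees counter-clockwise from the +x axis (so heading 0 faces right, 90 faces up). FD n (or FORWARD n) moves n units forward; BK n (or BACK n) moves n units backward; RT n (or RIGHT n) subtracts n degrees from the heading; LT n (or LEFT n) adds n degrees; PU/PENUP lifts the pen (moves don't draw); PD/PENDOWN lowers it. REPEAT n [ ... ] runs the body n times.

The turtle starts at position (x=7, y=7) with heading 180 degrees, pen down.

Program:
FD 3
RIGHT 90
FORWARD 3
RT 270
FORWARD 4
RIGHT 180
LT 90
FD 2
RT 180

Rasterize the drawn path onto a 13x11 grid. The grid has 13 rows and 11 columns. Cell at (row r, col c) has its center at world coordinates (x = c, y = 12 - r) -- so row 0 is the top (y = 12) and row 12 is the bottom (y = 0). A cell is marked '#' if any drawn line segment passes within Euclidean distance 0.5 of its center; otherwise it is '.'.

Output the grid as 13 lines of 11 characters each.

Segment 0: (7,7) -> (4,7)
Segment 1: (4,7) -> (4,10)
Segment 2: (4,10) -> (0,10)
Segment 3: (0,10) -> (-0,12)

Answer: #..........
#..........
#####......
....#......
....#......
....####...
...........
...........
...........
...........
...........
...........
...........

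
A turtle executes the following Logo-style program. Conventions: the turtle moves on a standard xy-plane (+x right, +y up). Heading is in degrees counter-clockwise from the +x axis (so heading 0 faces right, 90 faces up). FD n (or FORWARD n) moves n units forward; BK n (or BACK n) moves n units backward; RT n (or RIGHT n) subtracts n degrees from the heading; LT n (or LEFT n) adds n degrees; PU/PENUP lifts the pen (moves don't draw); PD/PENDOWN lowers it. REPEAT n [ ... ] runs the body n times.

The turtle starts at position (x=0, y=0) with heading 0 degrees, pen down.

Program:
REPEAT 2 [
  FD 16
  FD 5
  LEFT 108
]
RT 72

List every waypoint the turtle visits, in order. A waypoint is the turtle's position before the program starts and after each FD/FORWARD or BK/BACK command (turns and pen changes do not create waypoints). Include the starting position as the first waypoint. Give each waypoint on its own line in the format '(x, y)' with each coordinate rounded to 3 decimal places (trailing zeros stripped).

Answer: (0, 0)
(16, 0)
(21, 0)
(16.056, 15.217)
(14.511, 19.972)

Derivation:
Executing turtle program step by step:
Start: pos=(0,0), heading=0, pen down
REPEAT 2 [
  -- iteration 1/2 --
  FD 16: (0,0) -> (16,0) [heading=0, draw]
  FD 5: (16,0) -> (21,0) [heading=0, draw]
  LT 108: heading 0 -> 108
  -- iteration 2/2 --
  FD 16: (21,0) -> (16.056,15.217) [heading=108, draw]
  FD 5: (16.056,15.217) -> (14.511,19.972) [heading=108, draw]
  LT 108: heading 108 -> 216
]
RT 72: heading 216 -> 144
Final: pos=(14.511,19.972), heading=144, 4 segment(s) drawn
Waypoints (5 total):
(0, 0)
(16, 0)
(21, 0)
(16.056, 15.217)
(14.511, 19.972)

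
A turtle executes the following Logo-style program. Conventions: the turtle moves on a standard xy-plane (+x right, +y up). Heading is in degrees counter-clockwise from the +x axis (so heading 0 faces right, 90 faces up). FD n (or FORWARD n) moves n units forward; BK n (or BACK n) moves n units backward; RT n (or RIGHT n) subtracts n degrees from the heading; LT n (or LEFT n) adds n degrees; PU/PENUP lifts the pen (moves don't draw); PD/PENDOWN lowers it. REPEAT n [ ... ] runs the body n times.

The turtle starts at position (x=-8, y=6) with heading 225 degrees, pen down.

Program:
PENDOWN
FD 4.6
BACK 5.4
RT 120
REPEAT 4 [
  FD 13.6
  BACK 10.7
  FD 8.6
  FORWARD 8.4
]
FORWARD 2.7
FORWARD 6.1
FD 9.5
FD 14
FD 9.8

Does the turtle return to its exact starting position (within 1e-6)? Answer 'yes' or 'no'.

Answer: no

Derivation:
Executing turtle program step by step:
Start: pos=(-8,6), heading=225, pen down
PD: pen down
FD 4.6: (-8,6) -> (-11.253,2.747) [heading=225, draw]
BK 5.4: (-11.253,2.747) -> (-7.434,6.566) [heading=225, draw]
RT 120: heading 225 -> 105
REPEAT 4 [
  -- iteration 1/4 --
  FD 13.6: (-7.434,6.566) -> (-10.954,19.702) [heading=105, draw]
  BK 10.7: (-10.954,19.702) -> (-8.185,9.367) [heading=105, draw]
  FD 8.6: (-8.185,9.367) -> (-10.411,17.674) [heading=105, draw]
  FD 8.4: (-10.411,17.674) -> (-12.585,25.788) [heading=105, draw]
  -- iteration 2/4 --
  FD 13.6: (-12.585,25.788) -> (-16.105,38.924) [heading=105, draw]
  BK 10.7: (-16.105,38.924) -> (-13.335,28.589) [heading=105, draw]
  FD 8.6: (-13.335,28.589) -> (-15.561,36.896) [heading=105, draw]
  FD 8.4: (-15.561,36.896) -> (-17.735,45.01) [heading=105, draw]
  -- iteration 3/4 --
  FD 13.6: (-17.735,45.01) -> (-21.255,58.146) [heading=105, draw]
  BK 10.7: (-21.255,58.146) -> (-18.486,47.811) [heading=105, draw]
  FD 8.6: (-18.486,47.811) -> (-20.712,56.118) [heading=105, draw]
  FD 8.4: (-20.712,56.118) -> (-22.886,64.231) [heading=105, draw]
  -- iteration 4/4 --
  FD 13.6: (-22.886,64.231) -> (-26.406,77.368) [heading=105, draw]
  BK 10.7: (-26.406,77.368) -> (-23.636,67.033) [heading=105, draw]
  FD 8.6: (-23.636,67.033) -> (-25.862,75.34) [heading=105, draw]
  FD 8.4: (-25.862,75.34) -> (-28.036,83.453) [heading=105, draw]
]
FD 2.7: (-28.036,83.453) -> (-28.735,86.061) [heading=105, draw]
FD 6.1: (-28.735,86.061) -> (-30.314,91.954) [heading=105, draw]
FD 9.5: (-30.314,91.954) -> (-32.773,101.13) [heading=105, draw]
FD 14: (-32.773,101.13) -> (-36.396,114.653) [heading=105, draw]
FD 9.8: (-36.396,114.653) -> (-38.933,124.119) [heading=105, draw]
Final: pos=(-38.933,124.119), heading=105, 23 segment(s) drawn

Start position: (-8, 6)
Final position: (-38.933, 124.119)
Distance = 122.102; >= 1e-6 -> NOT closed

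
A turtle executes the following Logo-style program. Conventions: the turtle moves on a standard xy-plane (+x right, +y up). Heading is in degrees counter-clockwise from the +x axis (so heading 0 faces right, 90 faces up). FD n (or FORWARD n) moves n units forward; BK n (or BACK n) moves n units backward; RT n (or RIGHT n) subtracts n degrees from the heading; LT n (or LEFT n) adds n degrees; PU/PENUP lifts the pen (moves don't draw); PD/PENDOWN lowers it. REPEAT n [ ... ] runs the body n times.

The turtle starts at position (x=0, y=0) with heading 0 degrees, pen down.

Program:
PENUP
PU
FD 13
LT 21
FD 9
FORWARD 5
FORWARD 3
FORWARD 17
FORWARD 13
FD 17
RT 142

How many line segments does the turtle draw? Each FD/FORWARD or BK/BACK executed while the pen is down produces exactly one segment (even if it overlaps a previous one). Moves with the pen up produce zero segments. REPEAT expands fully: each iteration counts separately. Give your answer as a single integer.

Answer: 0

Derivation:
Executing turtle program step by step:
Start: pos=(0,0), heading=0, pen down
PU: pen up
PU: pen up
FD 13: (0,0) -> (13,0) [heading=0, move]
LT 21: heading 0 -> 21
FD 9: (13,0) -> (21.402,3.225) [heading=21, move]
FD 5: (21.402,3.225) -> (26.07,5.017) [heading=21, move]
FD 3: (26.07,5.017) -> (28.871,6.092) [heading=21, move]
FD 17: (28.871,6.092) -> (44.742,12.185) [heading=21, move]
FD 13: (44.742,12.185) -> (56.878,16.843) [heading=21, move]
FD 17: (56.878,16.843) -> (72.749,22.936) [heading=21, move]
RT 142: heading 21 -> 239
Final: pos=(72.749,22.936), heading=239, 0 segment(s) drawn
Segments drawn: 0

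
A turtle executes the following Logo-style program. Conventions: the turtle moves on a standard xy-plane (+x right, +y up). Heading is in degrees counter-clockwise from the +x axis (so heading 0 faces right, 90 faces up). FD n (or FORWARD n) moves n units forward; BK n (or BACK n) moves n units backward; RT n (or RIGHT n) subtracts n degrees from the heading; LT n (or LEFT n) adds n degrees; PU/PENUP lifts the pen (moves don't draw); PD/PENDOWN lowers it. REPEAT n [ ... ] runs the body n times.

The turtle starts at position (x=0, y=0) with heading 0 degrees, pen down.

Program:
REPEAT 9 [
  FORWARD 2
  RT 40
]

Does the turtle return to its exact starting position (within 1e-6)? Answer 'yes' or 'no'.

Executing turtle program step by step:
Start: pos=(0,0), heading=0, pen down
REPEAT 9 [
  -- iteration 1/9 --
  FD 2: (0,0) -> (2,0) [heading=0, draw]
  RT 40: heading 0 -> 320
  -- iteration 2/9 --
  FD 2: (2,0) -> (3.532,-1.286) [heading=320, draw]
  RT 40: heading 320 -> 280
  -- iteration 3/9 --
  FD 2: (3.532,-1.286) -> (3.879,-3.255) [heading=280, draw]
  RT 40: heading 280 -> 240
  -- iteration 4/9 --
  FD 2: (3.879,-3.255) -> (2.879,-4.987) [heading=240, draw]
  RT 40: heading 240 -> 200
  -- iteration 5/9 --
  FD 2: (2.879,-4.987) -> (1,-5.671) [heading=200, draw]
  RT 40: heading 200 -> 160
  -- iteration 6/9 --
  FD 2: (1,-5.671) -> (-0.879,-4.987) [heading=160, draw]
  RT 40: heading 160 -> 120
  -- iteration 7/9 --
  FD 2: (-0.879,-4.987) -> (-1.879,-3.255) [heading=120, draw]
  RT 40: heading 120 -> 80
  -- iteration 8/9 --
  FD 2: (-1.879,-3.255) -> (-1.532,-1.286) [heading=80, draw]
  RT 40: heading 80 -> 40
  -- iteration 9/9 --
  FD 2: (-1.532,-1.286) -> (0,0) [heading=40, draw]
  RT 40: heading 40 -> 0
]
Final: pos=(0,0), heading=0, 9 segment(s) drawn

Start position: (0, 0)
Final position: (0, 0)
Distance = 0; < 1e-6 -> CLOSED

Answer: yes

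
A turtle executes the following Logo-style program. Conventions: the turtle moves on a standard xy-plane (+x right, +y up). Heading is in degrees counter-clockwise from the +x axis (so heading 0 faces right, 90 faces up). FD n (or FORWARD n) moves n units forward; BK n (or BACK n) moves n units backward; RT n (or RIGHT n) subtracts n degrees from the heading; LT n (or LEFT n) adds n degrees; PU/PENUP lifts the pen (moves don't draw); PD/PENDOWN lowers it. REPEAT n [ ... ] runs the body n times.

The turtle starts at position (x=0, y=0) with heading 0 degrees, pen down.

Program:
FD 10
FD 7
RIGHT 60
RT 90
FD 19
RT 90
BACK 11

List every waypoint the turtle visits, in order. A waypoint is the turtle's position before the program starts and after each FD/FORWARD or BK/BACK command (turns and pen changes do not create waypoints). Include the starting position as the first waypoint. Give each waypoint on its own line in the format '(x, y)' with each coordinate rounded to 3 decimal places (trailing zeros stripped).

Executing turtle program step by step:
Start: pos=(0,0), heading=0, pen down
FD 10: (0,0) -> (10,0) [heading=0, draw]
FD 7: (10,0) -> (17,0) [heading=0, draw]
RT 60: heading 0 -> 300
RT 90: heading 300 -> 210
FD 19: (17,0) -> (0.546,-9.5) [heading=210, draw]
RT 90: heading 210 -> 120
BK 11: (0.546,-9.5) -> (6.046,-19.026) [heading=120, draw]
Final: pos=(6.046,-19.026), heading=120, 4 segment(s) drawn
Waypoints (5 total):
(0, 0)
(10, 0)
(17, 0)
(0.546, -9.5)
(6.046, -19.026)

Answer: (0, 0)
(10, 0)
(17, 0)
(0.546, -9.5)
(6.046, -19.026)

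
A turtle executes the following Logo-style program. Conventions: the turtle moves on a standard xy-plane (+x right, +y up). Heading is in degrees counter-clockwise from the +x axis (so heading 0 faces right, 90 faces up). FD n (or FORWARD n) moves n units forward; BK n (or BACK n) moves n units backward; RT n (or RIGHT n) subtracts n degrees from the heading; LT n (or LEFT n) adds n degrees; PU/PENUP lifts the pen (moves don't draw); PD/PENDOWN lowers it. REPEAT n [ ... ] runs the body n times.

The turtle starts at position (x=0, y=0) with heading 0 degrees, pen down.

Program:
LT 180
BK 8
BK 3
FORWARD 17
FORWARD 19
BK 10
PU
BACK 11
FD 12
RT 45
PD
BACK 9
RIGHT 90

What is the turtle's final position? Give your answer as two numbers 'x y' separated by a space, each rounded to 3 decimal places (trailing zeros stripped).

Answer: -9.636 -6.364

Derivation:
Executing turtle program step by step:
Start: pos=(0,0), heading=0, pen down
LT 180: heading 0 -> 180
BK 8: (0,0) -> (8,0) [heading=180, draw]
BK 3: (8,0) -> (11,0) [heading=180, draw]
FD 17: (11,0) -> (-6,0) [heading=180, draw]
FD 19: (-6,0) -> (-25,0) [heading=180, draw]
BK 10: (-25,0) -> (-15,0) [heading=180, draw]
PU: pen up
BK 11: (-15,0) -> (-4,0) [heading=180, move]
FD 12: (-4,0) -> (-16,0) [heading=180, move]
RT 45: heading 180 -> 135
PD: pen down
BK 9: (-16,0) -> (-9.636,-6.364) [heading=135, draw]
RT 90: heading 135 -> 45
Final: pos=(-9.636,-6.364), heading=45, 6 segment(s) drawn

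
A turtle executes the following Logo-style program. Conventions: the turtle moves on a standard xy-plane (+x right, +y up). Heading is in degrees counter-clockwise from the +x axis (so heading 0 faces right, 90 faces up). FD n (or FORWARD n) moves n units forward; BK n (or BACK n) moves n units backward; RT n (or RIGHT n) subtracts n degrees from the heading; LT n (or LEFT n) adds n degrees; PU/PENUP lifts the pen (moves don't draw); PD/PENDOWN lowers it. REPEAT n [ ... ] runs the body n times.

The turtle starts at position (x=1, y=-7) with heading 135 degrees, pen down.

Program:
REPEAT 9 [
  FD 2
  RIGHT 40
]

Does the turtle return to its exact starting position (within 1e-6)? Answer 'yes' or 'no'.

Executing turtle program step by step:
Start: pos=(1,-7), heading=135, pen down
REPEAT 9 [
  -- iteration 1/9 --
  FD 2: (1,-7) -> (-0.414,-5.586) [heading=135, draw]
  RT 40: heading 135 -> 95
  -- iteration 2/9 --
  FD 2: (-0.414,-5.586) -> (-0.589,-3.593) [heading=95, draw]
  RT 40: heading 95 -> 55
  -- iteration 3/9 --
  FD 2: (-0.589,-3.593) -> (0.559,-1.955) [heading=55, draw]
  RT 40: heading 55 -> 15
  -- iteration 4/9 --
  FD 2: (0.559,-1.955) -> (2.49,-1.437) [heading=15, draw]
  RT 40: heading 15 -> 335
  -- iteration 5/9 --
  FD 2: (2.49,-1.437) -> (4.303,-2.283) [heading=335, draw]
  RT 40: heading 335 -> 295
  -- iteration 6/9 --
  FD 2: (4.303,-2.283) -> (5.148,-4.095) [heading=295, draw]
  RT 40: heading 295 -> 255
  -- iteration 7/9 --
  FD 2: (5.148,-4.095) -> (4.631,-6.027) [heading=255, draw]
  RT 40: heading 255 -> 215
  -- iteration 8/9 --
  FD 2: (4.631,-6.027) -> (2.992,-7.174) [heading=215, draw]
  RT 40: heading 215 -> 175
  -- iteration 9/9 --
  FD 2: (2.992,-7.174) -> (1,-7) [heading=175, draw]
  RT 40: heading 175 -> 135
]
Final: pos=(1,-7), heading=135, 9 segment(s) drawn

Start position: (1, -7)
Final position: (1, -7)
Distance = 0; < 1e-6 -> CLOSED

Answer: yes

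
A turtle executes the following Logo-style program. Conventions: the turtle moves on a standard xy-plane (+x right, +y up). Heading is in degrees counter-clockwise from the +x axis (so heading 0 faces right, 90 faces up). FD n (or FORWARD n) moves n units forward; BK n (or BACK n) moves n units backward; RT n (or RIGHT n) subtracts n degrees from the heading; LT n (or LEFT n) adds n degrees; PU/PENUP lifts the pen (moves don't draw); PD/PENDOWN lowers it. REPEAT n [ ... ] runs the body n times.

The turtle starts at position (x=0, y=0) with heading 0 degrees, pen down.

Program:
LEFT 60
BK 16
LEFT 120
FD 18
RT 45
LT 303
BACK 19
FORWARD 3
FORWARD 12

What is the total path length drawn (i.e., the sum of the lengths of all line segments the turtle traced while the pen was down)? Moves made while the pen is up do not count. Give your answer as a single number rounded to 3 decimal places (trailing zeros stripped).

Answer: 68

Derivation:
Executing turtle program step by step:
Start: pos=(0,0), heading=0, pen down
LT 60: heading 0 -> 60
BK 16: (0,0) -> (-8,-13.856) [heading=60, draw]
LT 120: heading 60 -> 180
FD 18: (-8,-13.856) -> (-26,-13.856) [heading=180, draw]
RT 45: heading 180 -> 135
LT 303: heading 135 -> 78
BK 19: (-26,-13.856) -> (-29.95,-32.441) [heading=78, draw]
FD 3: (-29.95,-32.441) -> (-29.327,-29.507) [heading=78, draw]
FD 12: (-29.327,-29.507) -> (-26.832,-17.769) [heading=78, draw]
Final: pos=(-26.832,-17.769), heading=78, 5 segment(s) drawn

Segment lengths:
  seg 1: (0,0) -> (-8,-13.856), length = 16
  seg 2: (-8,-13.856) -> (-26,-13.856), length = 18
  seg 3: (-26,-13.856) -> (-29.95,-32.441), length = 19
  seg 4: (-29.95,-32.441) -> (-29.327,-29.507), length = 3
  seg 5: (-29.327,-29.507) -> (-26.832,-17.769), length = 12
Total = 68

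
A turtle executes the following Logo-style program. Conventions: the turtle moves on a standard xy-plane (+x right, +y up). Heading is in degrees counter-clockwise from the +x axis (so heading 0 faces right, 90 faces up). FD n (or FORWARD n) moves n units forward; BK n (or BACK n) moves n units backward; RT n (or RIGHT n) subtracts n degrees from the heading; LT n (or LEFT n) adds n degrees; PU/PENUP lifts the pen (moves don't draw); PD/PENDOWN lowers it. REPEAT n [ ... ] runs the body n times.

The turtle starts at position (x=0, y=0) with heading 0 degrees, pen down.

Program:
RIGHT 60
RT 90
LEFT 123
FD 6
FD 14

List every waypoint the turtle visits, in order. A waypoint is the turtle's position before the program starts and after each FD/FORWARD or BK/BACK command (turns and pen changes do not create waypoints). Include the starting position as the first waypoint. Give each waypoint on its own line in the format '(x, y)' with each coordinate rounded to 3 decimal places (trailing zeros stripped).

Answer: (0, 0)
(5.346, -2.724)
(17.82, -9.08)

Derivation:
Executing turtle program step by step:
Start: pos=(0,0), heading=0, pen down
RT 60: heading 0 -> 300
RT 90: heading 300 -> 210
LT 123: heading 210 -> 333
FD 6: (0,0) -> (5.346,-2.724) [heading=333, draw]
FD 14: (5.346,-2.724) -> (17.82,-9.08) [heading=333, draw]
Final: pos=(17.82,-9.08), heading=333, 2 segment(s) drawn
Waypoints (3 total):
(0, 0)
(5.346, -2.724)
(17.82, -9.08)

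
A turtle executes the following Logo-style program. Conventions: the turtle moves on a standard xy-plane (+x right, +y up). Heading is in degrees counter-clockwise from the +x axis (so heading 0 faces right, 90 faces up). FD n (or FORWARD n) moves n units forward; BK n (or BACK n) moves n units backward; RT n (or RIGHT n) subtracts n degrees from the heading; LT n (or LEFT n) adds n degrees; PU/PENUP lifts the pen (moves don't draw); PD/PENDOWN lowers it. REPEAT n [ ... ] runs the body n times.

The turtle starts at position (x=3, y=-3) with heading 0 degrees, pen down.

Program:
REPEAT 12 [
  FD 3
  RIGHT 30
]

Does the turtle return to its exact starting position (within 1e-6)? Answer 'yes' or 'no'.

Answer: yes

Derivation:
Executing turtle program step by step:
Start: pos=(3,-3), heading=0, pen down
REPEAT 12 [
  -- iteration 1/12 --
  FD 3: (3,-3) -> (6,-3) [heading=0, draw]
  RT 30: heading 0 -> 330
  -- iteration 2/12 --
  FD 3: (6,-3) -> (8.598,-4.5) [heading=330, draw]
  RT 30: heading 330 -> 300
  -- iteration 3/12 --
  FD 3: (8.598,-4.5) -> (10.098,-7.098) [heading=300, draw]
  RT 30: heading 300 -> 270
  -- iteration 4/12 --
  FD 3: (10.098,-7.098) -> (10.098,-10.098) [heading=270, draw]
  RT 30: heading 270 -> 240
  -- iteration 5/12 --
  FD 3: (10.098,-10.098) -> (8.598,-12.696) [heading=240, draw]
  RT 30: heading 240 -> 210
  -- iteration 6/12 --
  FD 3: (8.598,-12.696) -> (6,-14.196) [heading=210, draw]
  RT 30: heading 210 -> 180
  -- iteration 7/12 --
  FD 3: (6,-14.196) -> (3,-14.196) [heading=180, draw]
  RT 30: heading 180 -> 150
  -- iteration 8/12 --
  FD 3: (3,-14.196) -> (0.402,-12.696) [heading=150, draw]
  RT 30: heading 150 -> 120
  -- iteration 9/12 --
  FD 3: (0.402,-12.696) -> (-1.098,-10.098) [heading=120, draw]
  RT 30: heading 120 -> 90
  -- iteration 10/12 --
  FD 3: (-1.098,-10.098) -> (-1.098,-7.098) [heading=90, draw]
  RT 30: heading 90 -> 60
  -- iteration 11/12 --
  FD 3: (-1.098,-7.098) -> (0.402,-4.5) [heading=60, draw]
  RT 30: heading 60 -> 30
  -- iteration 12/12 --
  FD 3: (0.402,-4.5) -> (3,-3) [heading=30, draw]
  RT 30: heading 30 -> 0
]
Final: pos=(3,-3), heading=0, 12 segment(s) drawn

Start position: (3, -3)
Final position: (3, -3)
Distance = 0; < 1e-6 -> CLOSED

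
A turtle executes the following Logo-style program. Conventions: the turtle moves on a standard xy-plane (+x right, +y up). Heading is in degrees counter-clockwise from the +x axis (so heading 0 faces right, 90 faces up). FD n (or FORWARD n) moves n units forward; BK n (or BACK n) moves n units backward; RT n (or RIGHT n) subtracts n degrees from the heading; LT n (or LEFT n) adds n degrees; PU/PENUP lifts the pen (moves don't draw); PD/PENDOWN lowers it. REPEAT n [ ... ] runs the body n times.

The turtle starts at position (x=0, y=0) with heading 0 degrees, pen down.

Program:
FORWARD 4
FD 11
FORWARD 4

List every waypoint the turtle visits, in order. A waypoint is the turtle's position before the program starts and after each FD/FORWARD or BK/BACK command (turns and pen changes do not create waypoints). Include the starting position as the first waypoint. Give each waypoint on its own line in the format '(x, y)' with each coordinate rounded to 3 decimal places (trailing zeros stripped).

Answer: (0, 0)
(4, 0)
(15, 0)
(19, 0)

Derivation:
Executing turtle program step by step:
Start: pos=(0,0), heading=0, pen down
FD 4: (0,0) -> (4,0) [heading=0, draw]
FD 11: (4,0) -> (15,0) [heading=0, draw]
FD 4: (15,0) -> (19,0) [heading=0, draw]
Final: pos=(19,0), heading=0, 3 segment(s) drawn
Waypoints (4 total):
(0, 0)
(4, 0)
(15, 0)
(19, 0)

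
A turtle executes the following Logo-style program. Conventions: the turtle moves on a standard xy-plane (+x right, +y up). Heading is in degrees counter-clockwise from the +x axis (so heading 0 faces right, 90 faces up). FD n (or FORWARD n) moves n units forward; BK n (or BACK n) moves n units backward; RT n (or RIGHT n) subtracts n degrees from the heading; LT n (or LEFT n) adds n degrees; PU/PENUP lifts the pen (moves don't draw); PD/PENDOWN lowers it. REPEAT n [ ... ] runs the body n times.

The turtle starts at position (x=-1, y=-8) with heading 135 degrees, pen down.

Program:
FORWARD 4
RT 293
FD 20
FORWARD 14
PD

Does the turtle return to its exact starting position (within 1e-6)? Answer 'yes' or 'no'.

Answer: no

Derivation:
Executing turtle program step by step:
Start: pos=(-1,-8), heading=135, pen down
FD 4: (-1,-8) -> (-3.828,-5.172) [heading=135, draw]
RT 293: heading 135 -> 202
FD 20: (-3.828,-5.172) -> (-22.372,-12.664) [heading=202, draw]
FD 14: (-22.372,-12.664) -> (-35.353,-17.908) [heading=202, draw]
PD: pen down
Final: pos=(-35.353,-17.908), heading=202, 3 segment(s) drawn

Start position: (-1, -8)
Final position: (-35.353, -17.908)
Distance = 35.753; >= 1e-6 -> NOT closed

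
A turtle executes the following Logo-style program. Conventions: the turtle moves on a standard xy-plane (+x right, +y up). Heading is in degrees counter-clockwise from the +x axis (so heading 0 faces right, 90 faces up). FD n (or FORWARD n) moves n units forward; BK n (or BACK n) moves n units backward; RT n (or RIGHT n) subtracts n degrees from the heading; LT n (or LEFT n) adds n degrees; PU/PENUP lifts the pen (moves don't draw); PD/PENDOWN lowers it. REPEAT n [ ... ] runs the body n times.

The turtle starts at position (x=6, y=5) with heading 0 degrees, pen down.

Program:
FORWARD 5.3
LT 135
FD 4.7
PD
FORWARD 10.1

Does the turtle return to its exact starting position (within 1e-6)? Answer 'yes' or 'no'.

Answer: no

Derivation:
Executing turtle program step by step:
Start: pos=(6,5), heading=0, pen down
FD 5.3: (6,5) -> (11.3,5) [heading=0, draw]
LT 135: heading 0 -> 135
FD 4.7: (11.3,5) -> (7.977,8.323) [heading=135, draw]
PD: pen down
FD 10.1: (7.977,8.323) -> (0.835,15.465) [heading=135, draw]
Final: pos=(0.835,15.465), heading=135, 3 segment(s) drawn

Start position: (6, 5)
Final position: (0.835, 15.465)
Distance = 11.67; >= 1e-6 -> NOT closed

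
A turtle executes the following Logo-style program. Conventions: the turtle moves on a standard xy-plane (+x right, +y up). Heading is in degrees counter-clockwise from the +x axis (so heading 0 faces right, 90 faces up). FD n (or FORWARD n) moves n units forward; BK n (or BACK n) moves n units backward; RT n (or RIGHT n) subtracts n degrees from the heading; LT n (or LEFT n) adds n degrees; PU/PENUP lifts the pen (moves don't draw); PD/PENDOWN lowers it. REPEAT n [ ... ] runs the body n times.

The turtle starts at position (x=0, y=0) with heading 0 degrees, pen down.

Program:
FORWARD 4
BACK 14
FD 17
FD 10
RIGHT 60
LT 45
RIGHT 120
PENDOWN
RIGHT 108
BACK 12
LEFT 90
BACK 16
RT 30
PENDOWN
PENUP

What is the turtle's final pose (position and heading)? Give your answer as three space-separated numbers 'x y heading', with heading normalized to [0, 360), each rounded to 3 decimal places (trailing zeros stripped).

Executing turtle program step by step:
Start: pos=(0,0), heading=0, pen down
FD 4: (0,0) -> (4,0) [heading=0, draw]
BK 14: (4,0) -> (-10,0) [heading=0, draw]
FD 17: (-10,0) -> (7,0) [heading=0, draw]
FD 10: (7,0) -> (17,0) [heading=0, draw]
RT 60: heading 0 -> 300
LT 45: heading 300 -> 345
RT 120: heading 345 -> 225
PD: pen down
RT 108: heading 225 -> 117
BK 12: (17,0) -> (22.448,-10.692) [heading=117, draw]
LT 90: heading 117 -> 207
BK 16: (22.448,-10.692) -> (36.704,-3.428) [heading=207, draw]
RT 30: heading 207 -> 177
PD: pen down
PU: pen up
Final: pos=(36.704,-3.428), heading=177, 6 segment(s) drawn

Answer: 36.704 -3.428 177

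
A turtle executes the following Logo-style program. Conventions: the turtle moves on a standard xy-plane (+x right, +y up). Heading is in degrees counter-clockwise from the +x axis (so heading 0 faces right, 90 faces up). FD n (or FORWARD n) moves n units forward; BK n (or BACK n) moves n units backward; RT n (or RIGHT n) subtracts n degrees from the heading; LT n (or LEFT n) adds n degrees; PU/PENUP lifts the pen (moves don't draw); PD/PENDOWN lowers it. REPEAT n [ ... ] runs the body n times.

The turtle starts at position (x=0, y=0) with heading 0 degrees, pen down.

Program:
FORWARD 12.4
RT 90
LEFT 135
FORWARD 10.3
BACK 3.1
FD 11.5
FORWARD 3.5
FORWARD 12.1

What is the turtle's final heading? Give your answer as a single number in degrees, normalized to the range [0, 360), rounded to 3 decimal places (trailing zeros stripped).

Executing turtle program step by step:
Start: pos=(0,0), heading=0, pen down
FD 12.4: (0,0) -> (12.4,0) [heading=0, draw]
RT 90: heading 0 -> 270
LT 135: heading 270 -> 45
FD 10.3: (12.4,0) -> (19.683,7.283) [heading=45, draw]
BK 3.1: (19.683,7.283) -> (17.491,5.091) [heading=45, draw]
FD 11.5: (17.491,5.091) -> (25.623,13.223) [heading=45, draw]
FD 3.5: (25.623,13.223) -> (28.098,15.698) [heading=45, draw]
FD 12.1: (28.098,15.698) -> (36.654,24.254) [heading=45, draw]
Final: pos=(36.654,24.254), heading=45, 6 segment(s) drawn

Answer: 45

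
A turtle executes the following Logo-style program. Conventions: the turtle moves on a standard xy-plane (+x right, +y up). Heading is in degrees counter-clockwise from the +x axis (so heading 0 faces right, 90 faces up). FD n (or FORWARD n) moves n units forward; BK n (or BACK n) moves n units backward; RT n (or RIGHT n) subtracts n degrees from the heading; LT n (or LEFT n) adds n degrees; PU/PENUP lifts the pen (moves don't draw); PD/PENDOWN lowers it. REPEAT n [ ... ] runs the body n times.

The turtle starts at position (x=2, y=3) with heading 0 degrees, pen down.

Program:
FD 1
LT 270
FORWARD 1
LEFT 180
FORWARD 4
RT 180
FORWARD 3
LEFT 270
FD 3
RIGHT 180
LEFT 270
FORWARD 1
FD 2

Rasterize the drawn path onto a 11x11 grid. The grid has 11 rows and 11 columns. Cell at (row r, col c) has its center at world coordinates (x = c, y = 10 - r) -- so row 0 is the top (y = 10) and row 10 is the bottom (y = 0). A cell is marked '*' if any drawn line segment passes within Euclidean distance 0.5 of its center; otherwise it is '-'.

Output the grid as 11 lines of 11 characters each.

Segment 0: (2,3) -> (3,3)
Segment 1: (3,3) -> (3,2)
Segment 2: (3,2) -> (3,6)
Segment 3: (3,6) -> (3,3)
Segment 4: (3,3) -> (0,3)
Segment 5: (0,3) -> (0,2)
Segment 6: (0,2) -> (-0,0)

Answer: -----------
-----------
-----------
-----------
---*-------
---*-------
---*-------
****-------
*--*-------
*----------
*----------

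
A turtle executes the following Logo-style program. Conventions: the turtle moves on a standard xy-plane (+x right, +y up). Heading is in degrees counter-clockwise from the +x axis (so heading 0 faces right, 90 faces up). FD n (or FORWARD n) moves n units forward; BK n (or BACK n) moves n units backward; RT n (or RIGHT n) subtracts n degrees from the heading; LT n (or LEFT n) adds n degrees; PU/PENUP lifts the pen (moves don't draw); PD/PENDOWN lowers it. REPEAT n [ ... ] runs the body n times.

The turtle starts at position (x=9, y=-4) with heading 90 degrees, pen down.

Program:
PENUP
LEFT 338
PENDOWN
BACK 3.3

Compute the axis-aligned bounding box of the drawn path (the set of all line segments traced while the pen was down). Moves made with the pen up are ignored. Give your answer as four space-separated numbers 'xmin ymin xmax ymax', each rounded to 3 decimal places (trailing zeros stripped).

Answer: 7.764 -7.06 9 -4

Derivation:
Executing turtle program step by step:
Start: pos=(9,-4), heading=90, pen down
PU: pen up
LT 338: heading 90 -> 68
PD: pen down
BK 3.3: (9,-4) -> (7.764,-7.06) [heading=68, draw]
Final: pos=(7.764,-7.06), heading=68, 1 segment(s) drawn

Segment endpoints: x in {7.764, 9}, y in {-7.06, -4}
xmin=7.764, ymin=-7.06, xmax=9, ymax=-4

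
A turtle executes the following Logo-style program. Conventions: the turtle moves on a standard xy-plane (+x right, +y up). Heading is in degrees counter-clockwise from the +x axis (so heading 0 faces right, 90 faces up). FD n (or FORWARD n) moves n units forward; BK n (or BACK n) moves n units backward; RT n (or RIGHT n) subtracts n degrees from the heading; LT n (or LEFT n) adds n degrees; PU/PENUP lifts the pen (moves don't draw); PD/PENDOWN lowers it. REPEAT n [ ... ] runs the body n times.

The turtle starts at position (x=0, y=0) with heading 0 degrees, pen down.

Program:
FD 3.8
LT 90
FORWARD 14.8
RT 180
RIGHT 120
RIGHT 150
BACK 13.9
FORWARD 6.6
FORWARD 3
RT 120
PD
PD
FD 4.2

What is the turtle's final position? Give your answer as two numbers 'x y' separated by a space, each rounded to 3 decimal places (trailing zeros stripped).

Answer: -2.6 11.163

Derivation:
Executing turtle program step by step:
Start: pos=(0,0), heading=0, pen down
FD 3.8: (0,0) -> (3.8,0) [heading=0, draw]
LT 90: heading 0 -> 90
FD 14.8: (3.8,0) -> (3.8,14.8) [heading=90, draw]
RT 180: heading 90 -> 270
RT 120: heading 270 -> 150
RT 150: heading 150 -> 0
BK 13.9: (3.8,14.8) -> (-10.1,14.8) [heading=0, draw]
FD 6.6: (-10.1,14.8) -> (-3.5,14.8) [heading=0, draw]
FD 3: (-3.5,14.8) -> (-0.5,14.8) [heading=0, draw]
RT 120: heading 0 -> 240
PD: pen down
PD: pen down
FD 4.2: (-0.5,14.8) -> (-2.6,11.163) [heading=240, draw]
Final: pos=(-2.6,11.163), heading=240, 6 segment(s) drawn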